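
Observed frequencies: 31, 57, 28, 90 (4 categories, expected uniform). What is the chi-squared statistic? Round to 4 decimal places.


chi2 = sum((O-E)^2/E), E = total/4
total = 206, E = 206/4 = 51.5
(31 - 51.5)^2 / 51.5 = 420.25 / 51.5 = 1681/206 ≈ 8.160194
(57 - 51.5)^2 / 51.5 = 30.25 / 51.5 = 121/206 ≈ 0.587379
(28 - 51.5)^2 / 51.5 = 552.25 / 51.5 = 2209/206 ≈ 10.723301
(90 - 51.5)^2 / 51.5 = 1482.25 / 51.5 = 5929/206 ≈ 28.781553
chi2 = 4970/103 ≈ 48.252427

48.2524


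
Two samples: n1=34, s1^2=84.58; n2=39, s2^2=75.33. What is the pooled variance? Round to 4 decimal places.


sp^2 = ((n1-1)*s1^2 + (n2-1)*s2^2)/(n1+n2-2)
(n1-1)*s1^2 = 33 * 84.58 = 2791.14
(n2-1)*s2^2 = 38 * 75.33 = 2862.54
numerator = 2791.14 + 2862.54 = 5653.68
n1+n2-2 = 71
sp^2 = 5653.68 / 71 = 141342/1775 ≈ 79.629296

79.6293


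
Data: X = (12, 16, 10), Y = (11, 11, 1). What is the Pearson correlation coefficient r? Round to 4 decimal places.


r = sum((xi-xbar)(yi-ybar)) / sqrt(sum((xi-xbar)^2) * sum((yi-ybar)^2))
n = 3, xbar = 38/3 ≈ 12.666667, ybar = 23/3 ≈ 7.666667
Sxy = sum((xi-xbar)(yi-ybar)) = 80/3 ≈ 26.666667
Sxx = sum((xi-xbar)^2) = 56/3 ≈ 18.666667
Syy = sum((yi-ybar)^2) = 200/3 ≈ 66.666667
sqrt(Sxx*Syy) ≈ 35.276684
r = Sxy / sqrt(Sxx*Syy) = 26.666667 / 35.276684 ≈ 0.755929

0.7559


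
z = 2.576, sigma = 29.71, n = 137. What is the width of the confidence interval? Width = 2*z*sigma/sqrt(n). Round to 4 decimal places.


width = 2*z*sigma/sqrt(n)
2*z*sigma = 2 * 2.576 * 29.71 = 153.06592
sqrt(137) ≈ 11.704700
width = 153.06592 / 11.704700 ≈ 13.077304

13.0773


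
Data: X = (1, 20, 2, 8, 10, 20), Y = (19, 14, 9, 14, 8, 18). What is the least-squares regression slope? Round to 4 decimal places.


b = sum((xi-xbar)(yi-ybar)) / sum((xi-xbar)^2)
n = 6, xbar = 61/6 ≈ 10.166667, ybar = 82/6 = 41/3 ≈ 13.666667
Sxy = sum((xi-xbar)(yi-ybar)) = 106/3 ≈ 35.333333
Sxx = sum((xi-xbar)^2) = 2093/6 ≈ 348.833333
b = Sxy / Sxx = 212/2093 ≈ 0.101290

0.1013


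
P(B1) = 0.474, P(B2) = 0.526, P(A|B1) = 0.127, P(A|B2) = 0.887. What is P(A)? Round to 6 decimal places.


P(A) = P(A|B1)*P(B1) + P(A|B2)*P(B2)
P(A|B1)*P(B1) = 0.127 * 0.474 = 0.060198
P(A|B2)*P(B2) = 0.887 * 0.526 = 0.466562
P(A) = 0.060198 + 0.466562 = 0.52676

0.526760


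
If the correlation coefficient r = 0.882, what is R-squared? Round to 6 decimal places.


R^2 = r^2 = (0.882)^2 = 0.777924

0.777924


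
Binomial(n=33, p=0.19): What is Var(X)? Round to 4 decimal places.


Var = n*p*(1-p) = 33 * 0.19 * 0.81 = 5.0787

5.0787


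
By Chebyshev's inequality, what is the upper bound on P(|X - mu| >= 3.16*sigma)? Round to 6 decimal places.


P <= 1/k^2
k^2 = 3.16^2 = 9.9856
1/k^2 = 1 / 9.9856 = 625/6241 ≈ 0.10014421

0.100144


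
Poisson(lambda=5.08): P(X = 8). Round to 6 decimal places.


P = e^(-lam) * lam^k / k!
e^(-5.08) ≈ 0.006219909
lam^k = 5.08^8 ≈ 443516.415122
k! = 8! = 40320
P = 0.006219909 * 443516.415122 / 40320 ≈ 0.068418

0.068418


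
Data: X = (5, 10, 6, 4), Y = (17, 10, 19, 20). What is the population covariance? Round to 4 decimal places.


Cov = (1/n)*sum((xi-xbar)(yi-ybar))
n = 4, xbar = 25/4 = 6.25, ybar = 66/4 = 16.5
sum((xi-xbar)(yi-ybar)) = -33.5
Cov = -33.5 / 4 = -8.375

-8.3750


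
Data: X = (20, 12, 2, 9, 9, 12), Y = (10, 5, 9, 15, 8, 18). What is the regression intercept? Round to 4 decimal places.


a = ybar - b*xbar, where b = sum((xi-xbar)(yi-ybar)) / sum((xi-xbar)^2)
n = 6, xbar = 64/6 = 32/3 ≈ 10.666667, ybar = 65/6 ≈ 10.833333
Sxy = sum((xi-xbar)(yi-ybar)) = 23/3 ≈ 7.666667
Sxx = sum((xi-xbar)^2) = 514/3 ≈ 171.333333
b = Sxy / Sxx = 23/514 ≈ 0.044747
a = 10.833333 - 0.044747 * 10.666667 = 5323/514 ≈ 10.356031

10.3560


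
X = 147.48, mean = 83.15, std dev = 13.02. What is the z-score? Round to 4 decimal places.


z = (X - mu) / sigma
X - mu = 147.48 - 83.15 = 64.33
z = 64.33 / 13.02 = 919/186 ≈ 4.940860

4.9409


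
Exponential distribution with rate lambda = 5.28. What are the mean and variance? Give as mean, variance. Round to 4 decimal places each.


mean = 1/lam, var = 1/lam^2
mean = 1 / 5.28 = 25/132 ≈ 0.189394
lam^2 = 5.28^2 = 27.8784
var = 1 / 27.8784 ≈ 0.035870

0.1894, 0.0359


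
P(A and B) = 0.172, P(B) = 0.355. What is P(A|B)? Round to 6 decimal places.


P(A|B) = P(A and B) / P(B) = 0.172 / 0.355 = 172/355 ≈ 0.48450704

0.484507


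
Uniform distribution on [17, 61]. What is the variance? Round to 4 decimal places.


Var = (b-a)^2 / 12
(b-a)^2 = (61 - 17)^2 = 1936
Var = 1936/12 ≈ 161.333333

161.3333


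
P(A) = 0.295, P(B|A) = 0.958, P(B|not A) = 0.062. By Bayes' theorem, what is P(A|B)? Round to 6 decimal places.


P(A|B) = P(B|A)*P(A) / P(B), P(B) = P(B|A)*P(A) + P(B|not A)*P(not A)
P(B|A)*P(A) = 0.958 * 0.295 = 0.28261
P(B|not A)*P(not A) = 0.062 * 0.705 = 0.04371
P(B) = 0.28261 + 0.04371 = 0.32632
P(A|B) = 0.28261 / 0.32632 ≈ 0.86605173

0.866052


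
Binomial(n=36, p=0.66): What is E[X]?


E[X] = n*p = 36 * 0.66 = 23.76

23.76


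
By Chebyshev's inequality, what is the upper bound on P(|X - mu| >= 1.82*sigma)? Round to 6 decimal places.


P <= 1/k^2
k^2 = 1.82^2 = 3.3124
1/k^2 = 1 / 3.3124 = 2500/8281 ≈ 0.30189591

0.301896


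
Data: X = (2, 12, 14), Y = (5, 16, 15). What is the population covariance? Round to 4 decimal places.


Cov = (1/n)*sum((xi-xbar)(yi-ybar))
n = 3, xbar = 28/3 ≈ 9.333333, ybar = 36/3 = 12
sum((xi-xbar)(yi-ybar)) = 76
Cov = 76 / 3 = 76/3 ≈ 25.333333

25.3333


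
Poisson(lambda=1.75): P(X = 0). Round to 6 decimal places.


P = e^(-lam) * lam^k / k!
e^(-1.75) ≈ 0.1737739
lam^k = 1.75^0 = 1
k! = 0! = 1
P = 0.1737739 * 1 / 1 ≈ 0.173774

0.173774


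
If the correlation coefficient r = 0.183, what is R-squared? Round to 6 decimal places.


R^2 = r^2 = (0.183)^2 = 0.033489

0.033489


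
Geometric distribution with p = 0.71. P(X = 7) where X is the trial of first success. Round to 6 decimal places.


P = (1-p)^(k-1) * p
(1-p)^(k-1) = 0.29^6 ≈ 0.0005948233
P = 0.0005948233 * 0.71 ≈ 0.0004223246

0.000422


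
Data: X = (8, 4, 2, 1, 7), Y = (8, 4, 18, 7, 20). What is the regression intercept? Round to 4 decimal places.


a = ybar - b*xbar, where b = sum((xi-xbar)(yi-ybar)) / sum((xi-xbar)^2)
n = 5, xbar = 22/5 = 4.4, ybar = 57/5 = 11.4
Sxy = sum((xi-xbar)(yi-ybar)) = 12.2
Sxx = sum((xi-xbar)^2) = 37.2
b = Sxy / Sxx = 61/186 ≈ 0.327957
a = 11.4 - 0.327957 * 4.4 = 926/93 ≈ 9.956989

9.9570


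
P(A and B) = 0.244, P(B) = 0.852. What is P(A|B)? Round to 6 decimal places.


P(A|B) = P(A and B) / P(B) = 0.244 / 0.852 = 61/213 ≈ 0.28638498

0.286385


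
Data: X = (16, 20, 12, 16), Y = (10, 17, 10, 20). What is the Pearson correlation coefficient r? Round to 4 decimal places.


r = sum((xi-xbar)(yi-ybar)) / sqrt(sum((xi-xbar)^2) * sum((yi-ybar)^2))
n = 4, xbar = 64/4 = 16, ybar = 57/4 = 14.25
Sxy = sum((xi-xbar)(yi-ybar)) = 28
Sxx = sum((xi-xbar)^2) = 32
Syy = sum((yi-ybar)^2) = 76.75
sqrt(Sxx*Syy) ≈ 49.558047
r = Sxy / sqrt(Sxx*Syy) = 28 / 49.558047 ≈ 0.564994

0.5650


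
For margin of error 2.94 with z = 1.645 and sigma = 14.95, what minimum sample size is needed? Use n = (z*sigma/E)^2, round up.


z*sigma/E = 1.645 * 14.95 / 2.94 = 14053/1680 ≈ 8.364881
(z*sigma/E)^2 ≈ 69.971233
round up: n = 70

70


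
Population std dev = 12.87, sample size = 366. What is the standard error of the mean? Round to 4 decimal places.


SE = sigma / sqrt(n)
sqrt(366) ≈ 19.131126
SE = 12.87 / 19.131126 ≈ 0.672726

0.6727


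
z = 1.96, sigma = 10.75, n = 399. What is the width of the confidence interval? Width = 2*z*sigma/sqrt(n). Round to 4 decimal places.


width = 2*z*sigma/sqrt(n)
2*z*sigma = 2 * 1.96 * 10.75 = 42.14
sqrt(399) ≈ 19.974984
width = 42.14 / 19.974984 ≈ 2.109639

2.1096


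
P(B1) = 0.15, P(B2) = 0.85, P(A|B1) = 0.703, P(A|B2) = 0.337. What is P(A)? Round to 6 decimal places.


P(A) = P(A|B1)*P(B1) + P(A|B2)*P(B2)
P(A|B1)*P(B1) = 0.703 * 0.15 = 0.10545
P(A|B2)*P(B2) = 0.337 * 0.85 = 0.28645
P(A) = 0.10545 + 0.28645 = 0.3919

0.391900


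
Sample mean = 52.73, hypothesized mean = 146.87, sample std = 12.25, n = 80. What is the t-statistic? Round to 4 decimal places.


t = (xbar - mu0) / (s/sqrt(n))
xbar - mu0 = 52.73 - 146.87 = -94.14
sqrt(80) ≈ 8.94427191
s/sqrt(n) = 12.25 / 8.94427191 ≈ 1.36959164
t = -94.14 / 1.36959164 ≈ -68.735817

-68.7358


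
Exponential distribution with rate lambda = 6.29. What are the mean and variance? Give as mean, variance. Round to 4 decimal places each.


mean = 1/lam, var = 1/lam^2
mean = 1 / 6.29 = 100/629 ≈ 0.158983
lam^2 = 6.29^2 = 39.5641
var = 1 / 39.5641 ≈ 0.025275

0.1590, 0.0253


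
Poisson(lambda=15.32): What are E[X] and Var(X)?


E[X] = Var(X) = lambda = 15.32

15.32, 15.32


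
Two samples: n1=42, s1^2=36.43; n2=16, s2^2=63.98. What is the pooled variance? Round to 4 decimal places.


sp^2 = ((n1-1)*s1^2 + (n2-1)*s2^2)/(n1+n2-2)
(n1-1)*s1^2 = 41 * 36.43 = 1493.63
(n2-1)*s2^2 = 15 * 63.98 = 959.7
numerator = 1493.63 + 959.7 = 2453.33
n1+n2-2 = 56
sp^2 = 2453.33 / 56 = 245333/5600 ≈ 43.809464

43.8095


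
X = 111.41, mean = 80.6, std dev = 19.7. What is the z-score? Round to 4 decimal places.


z = (X - mu) / sigma
X - mu = 111.41 - 80.6 = 30.81
z = 30.81 / 19.7 = 3081/1970 ≈ 1.563959

1.5640


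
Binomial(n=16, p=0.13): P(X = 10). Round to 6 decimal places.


P = C(n,k) * p^k * (1-p)^(n-k)
C(16,10) = 8008
p^k = 0.13^10 ≈ 0.000000001378585
(1-p)^(n-k) = 0.87^6 ≈ 0.4336262
P = 8008 * 0.000000001378585 * 0.4336262 ≈ 0.000005

0.000005


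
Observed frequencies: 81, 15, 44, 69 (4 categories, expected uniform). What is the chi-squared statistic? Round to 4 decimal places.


chi2 = sum((O-E)^2/E), E = total/4
total = 209, E = 209/4 = 52.25
(81 - 52.25)^2 / 52.25 = 826.5625 / 52.25 = 13225/836 ≈ 15.819378
(15 - 52.25)^2 / 52.25 = 1387.5625 / 52.25 = 22201/836 ≈ 26.556220
(44 - 52.25)^2 / 52.25 = 68.0625 / 52.25 = 99/76 ≈ 1.302632
(69 - 52.25)^2 / 52.25 = 280.5625 / 52.25 = 4489/836 ≈ 5.369617
chi2 = 10251/209 ≈ 49.047847

49.0478


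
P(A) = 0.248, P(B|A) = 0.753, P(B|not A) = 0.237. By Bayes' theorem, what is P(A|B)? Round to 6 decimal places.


P(A|B) = P(B|A)*P(A) / P(B), P(B) = P(B|A)*P(A) + P(B|not A)*P(not A)
P(B|A)*P(A) = 0.753 * 0.248 = 0.186744
P(B|not A)*P(not A) = 0.237 * 0.752 = 0.178224
P(B) = 0.186744 + 0.178224 = 0.364968
P(A|B) = 0.186744 / 0.364968 ≈ 0.51167226

0.511672


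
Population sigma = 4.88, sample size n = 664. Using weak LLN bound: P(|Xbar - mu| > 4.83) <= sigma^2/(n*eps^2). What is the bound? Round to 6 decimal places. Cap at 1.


bound = min(1, sigma^2/(n*eps^2))
sigma^2 = 4.88^2 = 23.8144
n*eps^2 = 664 * 4.83^2 = 664 * 23.3289 = 15490.3896
sigma^2/(n*eps^2) = 23.8144 / 15490.3896 ≈ 0.00153737

0.001537


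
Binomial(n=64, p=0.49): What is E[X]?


E[X] = n*p = 64 * 0.49 = 31.36

31.36


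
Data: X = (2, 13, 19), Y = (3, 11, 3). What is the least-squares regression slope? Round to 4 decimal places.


b = sum((xi-xbar)(yi-ybar)) / sum((xi-xbar)^2)
n = 3, xbar = 34/3 ≈ 11.333333, ybar = 17/3 ≈ 5.666667
Sxy = sum((xi-xbar)(yi-ybar)) = 40/3 ≈ 13.333333
Sxx = sum((xi-xbar)^2) = 446/3 ≈ 148.666667
b = Sxy / Sxx = 20/223 ≈ 0.089686

0.0897


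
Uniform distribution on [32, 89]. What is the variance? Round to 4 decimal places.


Var = (b-a)^2 / 12
(b-a)^2 = (89 - 32)^2 = 3249
Var = 3249/12 = 270.75

270.7500


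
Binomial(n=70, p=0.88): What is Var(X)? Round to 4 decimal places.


Var = n*p*(1-p) = 70 * 0.88 * 0.12 = 7.392

7.3920


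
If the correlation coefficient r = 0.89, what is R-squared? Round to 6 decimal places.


R^2 = r^2 = (0.89)^2 = 0.7921

0.792100


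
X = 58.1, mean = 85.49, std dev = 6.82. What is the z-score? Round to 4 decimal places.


z = (X - mu) / sigma
X - mu = 58.1 - 85.49 = -27.39
z = -27.39 / 6.82 = -249/62 ≈ -4.016129

-4.0161


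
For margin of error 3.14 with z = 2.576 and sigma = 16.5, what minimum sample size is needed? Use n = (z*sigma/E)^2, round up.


z*sigma/E = 2.576 * 16.5 / 3.14 = 10626/785 ≈ 13.536306
(z*sigma/E)^2 ≈ 183.231573
round up: n = 184

184


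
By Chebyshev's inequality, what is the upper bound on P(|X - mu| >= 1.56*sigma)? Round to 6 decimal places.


P <= 1/k^2
k^2 = 1.56^2 = 2.4336
1/k^2 = 1 / 2.4336 = 625/1521 ≈ 0.41091387

0.410914


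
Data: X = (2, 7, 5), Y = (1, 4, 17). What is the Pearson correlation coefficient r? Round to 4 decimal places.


r = sum((xi-xbar)(yi-ybar)) / sqrt(sum((xi-xbar)^2) * sum((yi-ybar)^2))
n = 3, xbar = 14/3 ≈ 4.666667, ybar = 22/3 ≈ 7.333333
Sxy = sum((xi-xbar)(yi-ybar)) = 37/3 ≈ 12.333333
Sxx = sum((xi-xbar)^2) = 38/3 ≈ 12.666667
Syy = sum((yi-ybar)^2) = 434/3 ≈ 144.666667
sqrt(Sxx*Syy) ≈ 42.807061
r = Sxy / sqrt(Sxx*Syy) = 12.333333 / 42.807061 ≈ 0.288114

0.2881


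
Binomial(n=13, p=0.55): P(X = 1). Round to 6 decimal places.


P = C(n,k) * p^k * (1-p)^(n-k)
C(13,1) = 13
p^k = 0.55^1 = 0.55
(1-p)^(n-k) = 0.45^12 ≈ 0.00006895252
P = 13 * 0.55 * 0.00006895252 ≈ 0.000493

0.000493


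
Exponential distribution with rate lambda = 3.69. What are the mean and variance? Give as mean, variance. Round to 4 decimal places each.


mean = 1/lam, var = 1/lam^2
mean = 1 / 3.69 = 100/369 ≈ 0.271003
lam^2 = 3.69^2 = 13.6161
var = 1 / 13.6161 ≈ 0.073442

0.2710, 0.0734


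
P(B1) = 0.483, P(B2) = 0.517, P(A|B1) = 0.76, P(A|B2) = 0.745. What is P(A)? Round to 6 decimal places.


P(A) = P(A|B1)*P(B1) + P(A|B2)*P(B2)
P(A|B1)*P(B1) = 0.76 * 0.483 = 0.36708
P(A|B2)*P(B2) = 0.745 * 0.517 = 0.385165
P(A) = 0.36708 + 0.385165 = 0.752245

0.752245


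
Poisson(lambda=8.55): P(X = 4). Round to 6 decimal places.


P = e^(-lam) * lam^k / k!
e^(-8.55) ≈ 0.0001935451
lam^k = 8.55^4 ≈ 5343.975506
k! = 4! = 24
P = 0.0001935451 * 5343.975506 / 24 ≈ 0.043096

0.043096


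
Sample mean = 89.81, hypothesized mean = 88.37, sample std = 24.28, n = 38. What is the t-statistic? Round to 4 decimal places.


t = (xbar - mu0) / (s/sqrt(n))
xbar - mu0 = 89.81 - 88.37 = 1.44
sqrt(38) ≈ 6.16441400
s/sqrt(n) = 24.28 / 6.16441400 ≈ 3.93873611
t = 1.44 / 3.93873611 ≈ 0.365600

0.3656


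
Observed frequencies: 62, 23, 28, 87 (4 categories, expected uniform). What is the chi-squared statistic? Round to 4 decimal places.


chi2 = sum((O-E)^2/E), E = total/4
total = 200, E = 200/4 = 50
(62 - 50)^2 / 50 = 144 / 50 = 2.88
(23 - 50)^2 / 50 = 729 / 50 = 14.58
(28 - 50)^2 / 50 = 484 / 50 = 9.68
(87 - 50)^2 / 50 = 1369 / 50 = 27.38
chi2 = 54.52

54.5200


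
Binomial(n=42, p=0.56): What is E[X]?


E[X] = n*p = 42 * 0.56 = 23.52

23.52


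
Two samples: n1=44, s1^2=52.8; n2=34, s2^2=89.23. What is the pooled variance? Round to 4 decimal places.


sp^2 = ((n1-1)*s1^2 + (n2-1)*s2^2)/(n1+n2-2)
(n1-1)*s1^2 = 43 * 52.8 = 2270.4
(n2-1)*s2^2 = 33 * 89.23 = 2944.59
numerator = 2270.4 + 2944.59 = 5214.99
n1+n2-2 = 76
sp^2 = 5214.99 / 76 = 521499/7600 ≈ 68.618289

68.6183


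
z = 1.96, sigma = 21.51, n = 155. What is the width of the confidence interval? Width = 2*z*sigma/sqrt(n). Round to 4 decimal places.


width = 2*z*sigma/sqrt(n)
2*z*sigma = 2 * 1.96 * 21.51 = 84.3192
sqrt(155) ≈ 12.449900
width = 84.3192 / 12.449900 ≈ 6.772681

6.7727


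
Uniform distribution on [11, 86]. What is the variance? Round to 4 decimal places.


Var = (b-a)^2 / 12
(b-a)^2 = (86 - 11)^2 = 5625
Var = 5625/12 = 468.75

468.7500


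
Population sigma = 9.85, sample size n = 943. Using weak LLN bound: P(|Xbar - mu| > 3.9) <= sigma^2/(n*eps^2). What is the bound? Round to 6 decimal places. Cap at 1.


bound = min(1, sigma^2/(n*eps^2))
sigma^2 = 9.85^2 = 97.0225
n*eps^2 = 943 * 3.9^2 = 943 * 15.21 = 14343.03
sigma^2/(n*eps^2) = 97.0225 / 14343.03 ≈ 0.00676444

0.006764


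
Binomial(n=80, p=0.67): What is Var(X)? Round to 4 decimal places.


Var = n*p*(1-p) = 80 * 0.67 * 0.33 = 17.688

17.6880


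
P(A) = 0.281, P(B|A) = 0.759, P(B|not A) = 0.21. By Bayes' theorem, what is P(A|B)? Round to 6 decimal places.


P(A|B) = P(B|A)*P(A) / P(B), P(B) = P(B|A)*P(A) + P(B|not A)*P(not A)
P(B|A)*P(A) = 0.759 * 0.281 = 0.213279
P(B|not A)*P(not A) = 0.21 * 0.719 = 0.15099
P(B) = 0.213279 + 0.15099 = 0.364269
P(A|B) = 0.213279 / 0.364269 ≈ 0.58549863

0.585499


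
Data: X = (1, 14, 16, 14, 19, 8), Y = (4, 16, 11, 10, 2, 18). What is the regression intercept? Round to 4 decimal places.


a = ybar - b*xbar, where b = sum((xi-xbar)(yi-ybar)) / sum((xi-xbar)^2)
n = 6, xbar = 72/6 = 12, ybar = 61/6 ≈ 10.166667
Sxy = sum((xi-xbar)(yi-ybar)) = -6
Sxx = sum((xi-xbar)^2) = 210
b = Sxy / Sxx = -1/35 ≈ -0.028571
a = 10.166667 - (-0.028571) * 12 = 2207/210 ≈ 10.509524

10.5095


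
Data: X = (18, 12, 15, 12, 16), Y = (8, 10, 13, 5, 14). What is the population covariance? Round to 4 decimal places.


Cov = (1/n)*sum((xi-xbar)(yi-ybar))
n = 5, xbar = 73/5 = 14.6, ybar = 50/5 = 10
sum((xi-xbar)(yi-ybar)) = 13
Cov = 13 / 5 = 2.6

2.6000


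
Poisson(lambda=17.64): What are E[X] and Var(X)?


E[X] = Var(X) = lambda = 17.64

17.64, 17.64


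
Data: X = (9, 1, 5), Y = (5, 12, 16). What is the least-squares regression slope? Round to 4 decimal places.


b = sum((xi-xbar)(yi-ybar)) / sum((xi-xbar)^2)
n = 3, xbar = 15/3 = 5, ybar = 33/3 = 11
Sxy = sum((xi-xbar)(yi-ybar)) = -28
Sxx = sum((xi-xbar)^2) = 32
b = Sxy / Sxx = -0.875

-0.8750


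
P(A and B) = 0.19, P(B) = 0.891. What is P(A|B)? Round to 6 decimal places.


P(A|B) = P(A and B) / P(B) = 0.19 / 0.891 = 190/891 ≈ 0.21324355

0.213244


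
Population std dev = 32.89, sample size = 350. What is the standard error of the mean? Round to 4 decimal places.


SE = sigma / sqrt(n)
sqrt(350) ≈ 18.708287
SE = 32.89 / 18.708287 ≈ 1.758044

1.7580


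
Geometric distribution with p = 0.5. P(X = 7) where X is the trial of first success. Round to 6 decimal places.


P = (1-p)^(k-1) * p
(1-p)^(k-1) = 0.5^6 = 0.015625
P = 0.015625 * 0.5 = 0.0078125

0.007813


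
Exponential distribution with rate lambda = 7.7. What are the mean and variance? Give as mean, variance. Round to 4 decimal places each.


mean = 1/lam, var = 1/lam^2
mean = 1 / 7.7 = 10/77 ≈ 0.129870
lam^2 = 7.7^2 = 59.29
var = 1 / 59.29 = 100/5929 ≈ 0.016866

0.1299, 0.0169


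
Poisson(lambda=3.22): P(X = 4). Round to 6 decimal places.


P = e^(-lam) * lam^k / k!
e^(-3.22) ≈ 0.03995506
lam^k = 3.22^4 ≈ 107.503719
k! = 4! = 24
P = 0.03995506 * 107.503719 / 24 ≈ 0.178972

0.178972


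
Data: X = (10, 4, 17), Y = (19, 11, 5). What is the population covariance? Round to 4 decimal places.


Cov = (1/n)*sum((xi-xbar)(yi-ybar))
n = 3, xbar = 31/3 ≈ 10.333333, ybar = 35/3 ≈ 11.666667
sum((xi-xbar)(yi-ybar)) = -128/3 ≈ -42.666667
Cov = -42.666667 / 3 = -128/9 ≈ -14.222222

-14.2222


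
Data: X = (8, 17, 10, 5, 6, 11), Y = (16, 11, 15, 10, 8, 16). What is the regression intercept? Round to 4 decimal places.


a = ybar - b*xbar, where b = sum((xi-xbar)(yi-ybar)) / sum((xi-xbar)^2)
n = 6, xbar = 57/6 = 9.5, ybar = 76/6 = 38/3 ≈ 12.666667
Sxy = sum((xi-xbar)(yi-ybar)) = 17
Sxx = sum((xi-xbar)^2) = 93.5
b = Sxy / Sxx = 2/11 ≈ 0.181818
a = 12.666667 - 0.181818 * 9.5 = 361/33 ≈ 10.939394

10.9394


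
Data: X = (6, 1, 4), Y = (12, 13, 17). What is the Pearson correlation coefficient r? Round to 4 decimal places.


r = sum((xi-xbar)(yi-ybar)) / sqrt(sum((xi-xbar)^2) * sum((yi-ybar)^2))
n = 3, xbar = 11/3 ≈ 3.666667, ybar = 42/3 = 14
Sxy = sum((xi-xbar)(yi-ybar)) = -1
Sxx = sum((xi-xbar)^2) = 38/3 ≈ 12.666667
Syy = sum((yi-ybar)^2) = 14
sqrt(Sxx*Syy) ≈ 13.316656
r = Sxy / sqrt(Sxx*Syy) = -1 / 13.316656 ≈ -0.075094

-0.0751


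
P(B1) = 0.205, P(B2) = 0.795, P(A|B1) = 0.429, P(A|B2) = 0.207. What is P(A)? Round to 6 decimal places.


P(A) = P(A|B1)*P(B1) + P(A|B2)*P(B2)
P(A|B1)*P(B1) = 0.429 * 0.205 = 0.087945
P(A|B2)*P(B2) = 0.207 * 0.795 = 0.164565
P(A) = 0.087945 + 0.164565 = 0.25251

0.252510


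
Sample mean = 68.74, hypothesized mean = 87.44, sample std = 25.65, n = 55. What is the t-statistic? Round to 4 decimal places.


t = (xbar - mu0) / (s/sqrt(n))
xbar - mu0 = 68.74 - 87.44 = -18.7
sqrt(55) ≈ 7.41619849
s/sqrt(n) = 25.65 / 7.41619849 ≈ 3.45864529
t = -18.7 / 3.45864529 ≈ -5.406741

-5.4067


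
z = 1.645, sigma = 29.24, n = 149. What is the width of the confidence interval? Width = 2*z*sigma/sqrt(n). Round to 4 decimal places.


width = 2*z*sigma/sqrt(n)
2*z*sigma = 2 * 1.645 * 29.24 = 96.1996
sqrt(149) ≈ 12.206556
width = 96.1996 / 12.206556 ≈ 7.880978

7.8810


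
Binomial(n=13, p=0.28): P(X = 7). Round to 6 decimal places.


P = C(n,k) * p^k * (1-p)^(n-k)
C(13,7) = 1716
p^k = 0.28^7 ≈ 0.0001349293
(1-p)^(n-k) = 0.72^6 ≈ 0.1393141
P = 1716 * 0.0001349293 * 0.1393141 ≈ 0.032257

0.032257


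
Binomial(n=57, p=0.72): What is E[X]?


E[X] = n*p = 57 * 0.72 = 41.04

41.04


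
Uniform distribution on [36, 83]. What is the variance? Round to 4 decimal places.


Var = (b-a)^2 / 12
(b-a)^2 = (83 - 36)^2 = 2209
Var = 2209/12 ≈ 184.083333

184.0833


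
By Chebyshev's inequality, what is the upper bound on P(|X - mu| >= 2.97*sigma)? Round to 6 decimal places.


P <= 1/k^2
k^2 = 2.97^2 = 8.8209
1/k^2 = 1 / 8.8209 ≈ 0.11336712

0.113367


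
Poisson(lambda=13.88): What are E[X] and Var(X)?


E[X] = Var(X) = lambda = 13.88

13.88, 13.88


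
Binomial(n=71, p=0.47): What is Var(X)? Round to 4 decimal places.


Var = n*p*(1-p) = 71 * 0.47 * 0.53 = 17.6861

17.6861


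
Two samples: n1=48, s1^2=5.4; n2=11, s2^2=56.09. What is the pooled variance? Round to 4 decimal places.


sp^2 = ((n1-1)*s1^2 + (n2-1)*s2^2)/(n1+n2-2)
(n1-1)*s1^2 = 47 * 5.4 = 253.8
(n2-1)*s2^2 = 10 * 56.09 = 560.9
numerator = 253.8 + 560.9 = 814.7
n1+n2-2 = 57
sp^2 = 814.7 / 57 = 8147/570 ≈ 14.292982

14.2930


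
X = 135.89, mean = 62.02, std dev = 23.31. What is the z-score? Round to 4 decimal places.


z = (X - mu) / sigma
X - mu = 135.89 - 62.02 = 73.87
z = 73.87 / 23.31 = 7387/2331 ≈ 3.169026

3.1690


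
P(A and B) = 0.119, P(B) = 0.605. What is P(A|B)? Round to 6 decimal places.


P(A|B) = P(A and B) / P(B) = 0.119 / 0.605 = 119/605 ≈ 0.19669421

0.196694


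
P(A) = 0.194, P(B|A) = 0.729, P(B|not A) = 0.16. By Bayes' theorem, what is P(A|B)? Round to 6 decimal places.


P(A|B) = P(B|A)*P(A) / P(B), P(B) = P(B|A)*P(A) + P(B|not A)*P(not A)
P(B|A)*P(A) = 0.729 * 0.194 = 0.141426
P(B|not A)*P(not A) = 0.16 * 0.806 = 0.12896
P(B) = 0.141426 + 0.12896 = 0.270386
P(A|B) = 0.141426 / 0.270386 ≈ 0.52305223

0.523052


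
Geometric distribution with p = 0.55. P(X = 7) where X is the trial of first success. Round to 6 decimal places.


P = (1-p)^(k-1) * p
(1-p)^(k-1) = 0.45^6 ≈ 0.008303766
P = 0.008303766 * 0.55 ≈ 0.004567071

0.004567


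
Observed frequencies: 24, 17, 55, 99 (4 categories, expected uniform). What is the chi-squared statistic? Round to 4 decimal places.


chi2 = sum((O-E)^2/E), E = total/4
total = 195, E = 195/4 = 48.75
(24 - 48.75)^2 / 48.75 = 612.5625 / 48.75 = 3267/260 ≈ 12.565385
(17 - 48.75)^2 / 48.75 = 1008.0625 / 48.75 = 16129/780 ≈ 20.678205
(55 - 48.75)^2 / 48.75 = 39.0625 / 48.75 = 125/156 ≈ 0.801282
(99 - 48.75)^2 / 48.75 = 2525.0625 / 48.75 = 13467/260 ≈ 51.796154
chi2 = 16739/195 ≈ 85.841026

85.8410


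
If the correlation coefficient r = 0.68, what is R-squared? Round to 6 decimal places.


R^2 = r^2 = (0.68)^2 = 0.4624

0.462400


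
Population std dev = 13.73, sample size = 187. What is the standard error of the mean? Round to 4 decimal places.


SE = sigma / sqrt(n)
sqrt(187) ≈ 13.674794
SE = 13.73 / 13.674794 ≈ 1.004037

1.0040


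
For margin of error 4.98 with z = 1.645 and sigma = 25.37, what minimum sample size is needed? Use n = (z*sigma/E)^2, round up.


z*sigma/E = 1.645 * 25.37 / 4.98 ≈ 8.380251
(z*sigma/E)^2 ≈ 70.228607
round up: n = 71

71


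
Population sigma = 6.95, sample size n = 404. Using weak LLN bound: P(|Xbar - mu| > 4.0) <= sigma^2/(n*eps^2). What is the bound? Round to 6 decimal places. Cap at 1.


bound = min(1, sigma^2/(n*eps^2))
sigma^2 = 6.95^2 = 48.3025
n*eps^2 = 404 * 4.0^2 = 404 * 16 = 6464
sigma^2/(n*eps^2) = 48.3025 / 6464 ≈ 0.00747254

0.007473


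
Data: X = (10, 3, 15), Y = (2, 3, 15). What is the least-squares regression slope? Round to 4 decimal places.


b = sum((xi-xbar)(yi-ybar)) / sum((xi-xbar)^2)
n = 3, xbar = 28/3 ≈ 9.333333, ybar = 20/3 ≈ 6.666667
Sxy = sum((xi-xbar)(yi-ybar)) = 202/3 ≈ 67.333333
Sxx = sum((xi-xbar)^2) = 218/3 ≈ 72.666667
b = Sxy / Sxx = 101/109 ≈ 0.926606

0.9266


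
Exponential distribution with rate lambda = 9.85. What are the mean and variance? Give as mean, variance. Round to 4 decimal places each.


mean = 1/lam, var = 1/lam^2
mean = 1 / 9.85 = 20/197 ≈ 0.101523
lam^2 = 9.85^2 = 97.0225
var = 1 / 97.0225 ≈ 0.010307

0.1015, 0.0103


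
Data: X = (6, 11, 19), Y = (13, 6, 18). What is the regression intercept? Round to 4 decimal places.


a = ybar - b*xbar, where b = sum((xi-xbar)(yi-ybar)) / sum((xi-xbar)^2)
n = 3, xbar = 36/3 = 12, ybar = 37/3 ≈ 12.333333
Sxy = sum((xi-xbar)(yi-ybar)) = 42
Sxx = sum((xi-xbar)^2) = 86
b = Sxy / Sxx = 21/43 ≈ 0.488372
a = 12.333333 - 0.488372 * 12 = 835/129 ≈ 6.472868

6.4729


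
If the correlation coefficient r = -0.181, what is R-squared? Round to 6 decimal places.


R^2 = r^2 = (-0.181)^2 = 0.032761

0.032761


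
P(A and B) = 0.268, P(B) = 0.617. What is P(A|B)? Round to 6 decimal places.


P(A|B) = P(A and B) / P(B) = 0.268 / 0.617 = 268/617 ≈ 0.43435981

0.434360


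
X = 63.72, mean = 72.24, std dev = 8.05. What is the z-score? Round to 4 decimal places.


z = (X - mu) / sigma
X - mu = 63.72 - 72.24 = -8.52
z = -8.52 / 8.05 = -852/805 ≈ -1.058385

-1.0584


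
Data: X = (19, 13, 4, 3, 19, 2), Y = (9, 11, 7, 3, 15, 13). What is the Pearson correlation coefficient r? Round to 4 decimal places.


r = sum((xi-xbar)(yi-ybar)) / sqrt(sum((xi-xbar)^2) * sum((yi-ybar)^2))
n = 6, xbar = 60/6 = 10, ybar = 58/6 = 29/3 ≈ 9.666667
Sxy = sum((xi-xbar)(yi-ybar)) = 82
Sxx = sum((xi-xbar)^2) = 320
Syy = sum((yi-ybar)^2) = 280/3 ≈ 93.333333
sqrt(Sxx*Syy) ≈ 172.819752
r = Sxy / sqrt(Sxx*Syy) = 82 / 172.819752 ≈ 0.474483

0.4745


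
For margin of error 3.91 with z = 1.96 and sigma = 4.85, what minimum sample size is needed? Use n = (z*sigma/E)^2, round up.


z*sigma/E = 1.96 * 4.85 / 3.91 = 4753/1955 ≈ 2.431202
(z*sigma/E)^2 ≈ 5.910743
round up: n = 6

6


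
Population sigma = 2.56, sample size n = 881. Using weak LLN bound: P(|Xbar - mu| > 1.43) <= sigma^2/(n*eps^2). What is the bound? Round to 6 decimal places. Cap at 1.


bound = min(1, sigma^2/(n*eps^2))
sigma^2 = 2.56^2 = 6.5536
n*eps^2 = 881 * 1.43^2 = 881 * 2.0449 = 1801.5569
sigma^2/(n*eps^2) = 6.5536 / 1801.5569 ≈ 0.00363774

0.003638


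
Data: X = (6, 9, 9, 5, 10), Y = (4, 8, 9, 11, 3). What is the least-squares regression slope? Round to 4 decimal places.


b = sum((xi-xbar)(yi-ybar)) / sum((xi-xbar)^2)
n = 5, xbar = 39/5 = 7.8, ybar = 35/5 = 7
Sxy = sum((xi-xbar)(yi-ybar)) = -11
Sxx = sum((xi-xbar)^2) = 18.8
b = Sxy / Sxx = -55/94 ≈ -0.585106

-0.5851


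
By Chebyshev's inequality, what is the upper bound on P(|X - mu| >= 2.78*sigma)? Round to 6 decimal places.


P <= 1/k^2
k^2 = 2.78^2 = 7.7284
1/k^2 = 1 / 7.7284 ≈ 0.12939289

0.129393


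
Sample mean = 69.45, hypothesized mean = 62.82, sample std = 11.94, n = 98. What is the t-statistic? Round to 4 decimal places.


t = (xbar - mu0) / (s/sqrt(n))
xbar - mu0 = 69.45 - 62.82 = 6.63
sqrt(98) ≈ 9.89949494
s/sqrt(n) = 11.94 / 9.89949494 ≈ 1.20612214
t = 6.63 / 1.20612214 ≈ 5.496956

5.4970


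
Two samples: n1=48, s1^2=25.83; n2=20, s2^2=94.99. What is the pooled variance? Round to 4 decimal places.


sp^2 = ((n1-1)*s1^2 + (n2-1)*s2^2)/(n1+n2-2)
(n1-1)*s1^2 = 47 * 25.83 = 1214.01
(n2-1)*s2^2 = 19 * 94.99 = 1804.81
numerator = 1214.01 + 1804.81 = 3018.82
n1+n2-2 = 66
sp^2 = 3018.82 / 66 = 150941/3300 ≈ 45.739697

45.7397


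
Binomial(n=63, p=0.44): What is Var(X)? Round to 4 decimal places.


Var = n*p*(1-p) = 63 * 0.44 * 0.56 = 15.5232

15.5232


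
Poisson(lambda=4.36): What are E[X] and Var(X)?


E[X] = Var(X) = lambda = 4.36

4.36, 4.36


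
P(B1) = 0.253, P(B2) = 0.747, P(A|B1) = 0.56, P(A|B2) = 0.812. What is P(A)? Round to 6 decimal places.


P(A) = P(A|B1)*P(B1) + P(A|B2)*P(B2)
P(A|B1)*P(B1) = 0.56 * 0.253 = 0.14168
P(A|B2)*P(B2) = 0.812 * 0.747 = 0.606564
P(A) = 0.14168 + 0.606564 = 0.748244

0.748244


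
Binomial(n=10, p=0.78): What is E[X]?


E[X] = n*p = 10 * 0.78 = 7.8

7.8


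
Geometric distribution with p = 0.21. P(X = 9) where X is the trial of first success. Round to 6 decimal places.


P = (1-p)^(k-1) * p
(1-p)^(k-1) = 0.79^8 ≈ 0.1517109
P = 0.1517109 * 0.21 ≈ 0.03185929

0.031859


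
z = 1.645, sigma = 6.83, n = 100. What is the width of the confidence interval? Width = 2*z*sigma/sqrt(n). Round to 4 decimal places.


width = 2*z*sigma/sqrt(n)
2*z*sigma = 2 * 1.645 * 6.83 = 22.4707
sqrt(100) = 10
width = 22.4707 / 10 = 2.24707

2.2471


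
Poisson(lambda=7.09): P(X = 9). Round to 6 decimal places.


P = e^(-lam) * lam^k / k!
e^(-7.09) ≈ 0.0008333974
lam^k = 7.09^9 ≈ 45270586.045862
k! = 9! = 362880
P = 0.0008333974 * 45270586.045862 / 362880 ≈ 0.103969

0.103969


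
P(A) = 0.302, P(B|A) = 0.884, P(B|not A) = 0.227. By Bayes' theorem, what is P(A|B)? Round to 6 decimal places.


P(A|B) = P(B|A)*P(A) / P(B), P(B) = P(B|A)*P(A) + P(B|not A)*P(not A)
P(B|A)*P(A) = 0.884 * 0.302 = 0.266968
P(B|not A)*P(not A) = 0.227 * 0.698 = 0.158446
P(B) = 0.266968 + 0.158446 = 0.425414
P(A|B) = 0.266968 / 0.425414 ≈ 0.62754869

0.627549


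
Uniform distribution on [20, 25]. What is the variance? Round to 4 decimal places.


Var = (b-a)^2 / 12
(b-a)^2 = (25 - 20)^2 = 25
Var = 25/12 ≈ 2.083333

2.0833


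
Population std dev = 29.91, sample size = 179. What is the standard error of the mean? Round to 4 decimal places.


SE = sigma / sqrt(n)
sqrt(179) ≈ 13.379088
SE = 29.91 / 13.379088 ≈ 2.235578

2.2356


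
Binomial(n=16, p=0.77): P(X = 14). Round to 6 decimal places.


P = C(n,k) * p^k * (1-p)^(n-k)
C(16,14) = 120
p^k = 0.77^14 ≈ 0.02575551
(1-p)^(n-k) = 0.23^2 = 0.0529
P = 120 * 0.02575551 * 0.0529 ≈ 0.163496

0.163496


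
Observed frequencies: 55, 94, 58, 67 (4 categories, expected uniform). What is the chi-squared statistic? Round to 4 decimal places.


chi2 = sum((O-E)^2/E), E = total/4
total = 274, E = 274/4 = 68.5
(55 - 68.5)^2 / 68.5 = 182.25 / 68.5 = 729/274 ≈ 2.660584
(94 - 68.5)^2 / 68.5 = 650.25 / 68.5 = 2601/274 ≈ 9.492701
(58 - 68.5)^2 / 68.5 = 110.25 / 68.5 = 441/274 ≈ 1.609489
(67 - 68.5)^2 / 68.5 = 2.25 / 68.5 = 9/274 ≈ 0.032847
chi2 = 1890/137 ≈ 13.795620

13.7956


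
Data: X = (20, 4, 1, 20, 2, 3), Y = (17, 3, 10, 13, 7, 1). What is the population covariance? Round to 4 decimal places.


Cov = (1/n)*sum((xi-xbar)(yi-ybar))
n = 6, xbar = 50/6 = 25/3 ≈ 8.333333, ybar = 51/6 = 8.5
sum((xi-xbar)(yi-ybar)) = 214
Cov = 214 / 6 = 107/3 ≈ 35.666667

35.6667


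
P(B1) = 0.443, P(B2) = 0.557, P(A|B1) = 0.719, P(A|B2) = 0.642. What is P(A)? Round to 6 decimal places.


P(A) = P(A|B1)*P(B1) + P(A|B2)*P(B2)
P(A|B1)*P(B1) = 0.719 * 0.443 = 0.318517
P(A|B2)*P(B2) = 0.642 * 0.557 = 0.357594
P(A) = 0.318517 + 0.357594 = 0.676111

0.676111


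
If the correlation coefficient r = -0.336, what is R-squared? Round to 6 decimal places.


R^2 = r^2 = (-0.336)^2 = 0.112896

0.112896


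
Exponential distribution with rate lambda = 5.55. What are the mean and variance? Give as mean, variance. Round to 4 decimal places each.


mean = 1/lam, var = 1/lam^2
mean = 1 / 5.55 = 20/111 ≈ 0.180180
lam^2 = 5.55^2 = 30.8025
var = 1 / 30.8025 ≈ 0.032465

0.1802, 0.0325


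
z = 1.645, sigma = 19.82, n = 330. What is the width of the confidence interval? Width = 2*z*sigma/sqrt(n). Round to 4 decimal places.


width = 2*z*sigma/sqrt(n)
2*z*sigma = 2 * 1.645 * 19.82 = 65.2078
sqrt(330) ≈ 18.165902
width = 65.2078 / 18.165902 ≈ 3.589571

3.5896


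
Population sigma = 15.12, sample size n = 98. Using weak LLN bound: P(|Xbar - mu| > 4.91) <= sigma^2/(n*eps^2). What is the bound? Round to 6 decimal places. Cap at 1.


bound = min(1, sigma^2/(n*eps^2))
sigma^2 = 15.12^2 = 228.6144
n*eps^2 = 98 * 4.91^2 = 98 * 24.1081 = 2362.5938
sigma^2/(n*eps^2) = 228.6144 / 2362.5938 ≈ 0.09676416

0.096764


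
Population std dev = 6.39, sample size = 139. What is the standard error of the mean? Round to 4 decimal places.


SE = sigma / sqrt(n)
sqrt(139) ≈ 11.789826
SE = 6.39 / 11.789826 ≈ 0.541993

0.5420


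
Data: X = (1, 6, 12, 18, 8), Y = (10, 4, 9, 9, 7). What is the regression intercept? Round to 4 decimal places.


a = ybar - b*xbar, where b = sum((xi-xbar)(yi-ybar)) / sum((xi-xbar)^2)
n = 5, xbar = 45/5 = 9, ybar = 39/5 = 7.8
Sxy = sum((xi-xbar)(yi-ybar)) = 9
Sxx = sum((xi-xbar)^2) = 164
b = Sxy / Sxx = 9/164 ≈ 0.054878
a = 7.8 - 0.054878 * 9 = 5991/820 ≈ 7.306098

7.3061


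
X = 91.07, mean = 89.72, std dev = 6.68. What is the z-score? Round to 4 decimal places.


z = (X - mu) / sigma
X - mu = 91.07 - 89.72 = 1.35
z = 1.35 / 6.68 = 135/668 ≈ 0.202096

0.2021


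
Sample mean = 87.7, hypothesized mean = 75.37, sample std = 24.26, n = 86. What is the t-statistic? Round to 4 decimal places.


t = (xbar - mu0) / (s/sqrt(n))
xbar - mu0 = 87.7 - 75.37 = 12.33
sqrt(86) ≈ 9.27361850
s/sqrt(n) = 24.26 / 9.27361850 ≈ 2.61602308
t = 12.33 / 2.61602308 ≈ 4.713261

4.7133


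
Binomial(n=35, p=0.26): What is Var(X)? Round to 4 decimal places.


Var = n*p*(1-p) = 35 * 0.26 * 0.74 = 6.734

6.7340


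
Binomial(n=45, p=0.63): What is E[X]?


E[X] = n*p = 45 * 0.63 = 28.35

28.35


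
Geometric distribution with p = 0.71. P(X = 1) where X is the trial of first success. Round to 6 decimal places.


P = (1-p)^(k-1) * p
(1-p)^(k-1) = 0.29^0 = 1
P = 1 * 0.71 = 0.71

0.710000


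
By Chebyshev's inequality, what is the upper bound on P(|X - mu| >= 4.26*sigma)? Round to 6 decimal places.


P <= 1/k^2
k^2 = 4.26^2 = 18.1476
1/k^2 = 1 / 18.1476 ≈ 0.05510371

0.055104


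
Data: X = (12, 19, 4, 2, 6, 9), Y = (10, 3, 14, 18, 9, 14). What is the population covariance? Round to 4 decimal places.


Cov = (1/n)*sum((xi-xbar)(yi-ybar))
n = 6, xbar = 52/6 = 26/3 ≈ 8.666667, ybar = 68/6 = 34/3 ≈ 11.333333
sum((xi-xbar)(yi-ybar)) = -421/3 ≈ -140.333333
Cov = -140.333333 / 6 = -421/18 ≈ -23.388889

-23.3889


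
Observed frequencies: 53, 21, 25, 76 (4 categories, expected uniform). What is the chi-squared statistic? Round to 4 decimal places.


chi2 = sum((O-E)^2/E), E = total/4
total = 175, E = 175/4 = 43.75
(53 - 43.75)^2 / 43.75 = 85.5625 / 43.75 = 1369/700 ≈ 1.955714
(21 - 43.75)^2 / 43.75 = 517.5625 / 43.75 = 11.83
(25 - 43.75)^2 / 43.75 = 351.5625 / 43.75 = 225/28 ≈ 8.035714
(76 - 43.75)^2 / 43.75 = 1040.0625 / 43.75 = 16641/700 ≈ 23.772857
chi2 = 7979/175 ≈ 45.594286

45.5943


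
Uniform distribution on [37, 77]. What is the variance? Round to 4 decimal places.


Var = (b-a)^2 / 12
(b-a)^2 = (77 - 37)^2 = 1600
Var = 1600/12 ≈ 133.333333

133.3333


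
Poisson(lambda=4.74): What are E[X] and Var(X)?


E[X] = Var(X) = lambda = 4.74

4.74, 4.74


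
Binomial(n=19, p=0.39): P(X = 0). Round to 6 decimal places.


P = C(n,k) * p^k * (1-p)^(n-k)
C(19,0) = 1
p^k = 0.39^0 = 1
(1-p)^(n-k) = 0.61^19 ≈ 0.00008341936
P = 1 * 1 * 0.00008341936 ≈ 0.000083

0.000083


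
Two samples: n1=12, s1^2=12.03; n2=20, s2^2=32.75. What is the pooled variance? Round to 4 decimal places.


sp^2 = ((n1-1)*s1^2 + (n2-1)*s2^2)/(n1+n2-2)
(n1-1)*s1^2 = 11 * 12.03 = 132.33
(n2-1)*s2^2 = 19 * 32.75 = 622.25
numerator = 132.33 + 622.25 = 754.58
n1+n2-2 = 30
sp^2 = 754.58 / 30 = 37729/1500 ≈ 25.152667

25.1527


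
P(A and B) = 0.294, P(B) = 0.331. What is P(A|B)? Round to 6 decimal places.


P(A|B) = P(A and B) / P(B) = 0.294 / 0.331 = 294/331 ≈ 0.88821752

0.888218


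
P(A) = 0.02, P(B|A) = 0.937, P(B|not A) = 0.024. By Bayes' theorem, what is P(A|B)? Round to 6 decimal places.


P(A|B) = P(B|A)*P(A) / P(B), P(B) = P(B|A)*P(A) + P(B|not A)*P(not A)
P(B|A)*P(A) = 0.937 * 0.02 = 0.01874
P(B|not A)*P(not A) = 0.024 * 0.98 = 0.02352
P(B) = 0.01874 + 0.02352 = 0.04226
P(A|B) = 0.01874 / 0.04226 = 937/2113 ≈ 0.44344534

0.443445


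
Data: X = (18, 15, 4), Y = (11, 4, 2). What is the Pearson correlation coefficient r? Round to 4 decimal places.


r = sum((xi-xbar)(yi-ybar)) / sqrt(sum((xi-xbar)^2) * sum((yi-ybar)^2))
n = 3, xbar = 37/3 ≈ 12.333333, ybar = 17/3 ≈ 5.666667
Sxy = sum((xi-xbar)(yi-ybar)) = 169/3 ≈ 56.333333
Sxx = sum((xi-xbar)^2) = 326/3 ≈ 108.666667
Syy = sum((yi-ybar)^2) = 134/3 ≈ 44.666667
sqrt(Sxx*Syy) ≈ 69.669059
r = Sxy / sqrt(Sxx*Syy) = 56.333333 / 69.669059 ≈ 0.808585

0.8086


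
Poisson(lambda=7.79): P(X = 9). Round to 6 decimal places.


P = e^(-lam) * lam^k / k!
e^(-7.79) ≈ 0.0004138529
lam^k = 7.79^9 ≈ 105642122.704023
k! = 9! = 362880
P = 0.0004138529 * 105642122.704023 / 362880 ≈ 0.120481

0.120481


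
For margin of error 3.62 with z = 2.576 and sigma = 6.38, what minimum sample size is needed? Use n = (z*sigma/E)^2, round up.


z*sigma/E = 2.576 * 6.38 / 3.62 ≈ 4.540022
(z*sigma/E)^2 ≈ 20.611801
round up: n = 21

21


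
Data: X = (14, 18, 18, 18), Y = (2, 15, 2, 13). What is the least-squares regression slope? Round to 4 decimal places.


b = sum((xi-xbar)(yi-ybar)) / sum((xi-xbar)^2)
n = 4, xbar = 68/4 = 17, ybar = 32/4 = 8
Sxy = sum((xi-xbar)(yi-ybar)) = 24
Sxx = sum((xi-xbar)^2) = 12
b = Sxy / Sxx = 2

2.0000


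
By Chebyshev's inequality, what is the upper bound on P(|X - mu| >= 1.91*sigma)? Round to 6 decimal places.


P <= 1/k^2
k^2 = 1.91^2 = 3.6481
1/k^2 = 1 / 3.6481 ≈ 0.27411529

0.274115


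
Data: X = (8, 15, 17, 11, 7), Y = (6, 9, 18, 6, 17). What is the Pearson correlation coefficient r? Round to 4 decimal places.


r = sum((xi-xbar)(yi-ybar)) / sqrt(sum((xi-xbar)^2) * sum((yi-ybar)^2))
n = 5, xbar = 58/5 = 11.6, ybar = 56/5 = 11.2
Sxy = sum((xi-xbar)(yi-ybar)) = 24.4
Sxx = sum((xi-xbar)^2) = 75.2
Syy = sum((yi-ybar)^2) = 138.8
sqrt(Sxx*Syy) ≈ 102.165356
r = Sxy / sqrt(Sxx*Syy) = 24.4 / 102.165356 ≈ 0.238829

0.2388


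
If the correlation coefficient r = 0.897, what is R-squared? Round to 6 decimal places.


R^2 = r^2 = (0.897)^2 = 0.804609

0.804609


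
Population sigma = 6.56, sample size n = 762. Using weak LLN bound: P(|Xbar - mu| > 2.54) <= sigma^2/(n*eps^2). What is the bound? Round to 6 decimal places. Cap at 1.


bound = min(1, sigma^2/(n*eps^2))
sigma^2 = 6.56^2 = 43.0336
n*eps^2 = 762 * 2.54^2 = 762 * 6.4516 = 4916.1192
sigma^2/(n*eps^2) = 43.0336 / 4916.1192 ≈ 0.00875357

0.008754


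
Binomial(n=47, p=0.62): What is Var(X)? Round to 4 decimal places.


Var = n*p*(1-p) = 47 * 0.62 * 0.38 = 11.0732

11.0732


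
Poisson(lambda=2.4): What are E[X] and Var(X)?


E[X] = Var(X) = lambda = 2.4

2.4, 2.4


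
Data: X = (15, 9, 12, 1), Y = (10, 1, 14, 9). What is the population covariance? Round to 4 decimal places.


Cov = (1/n)*sum((xi-xbar)(yi-ybar))
n = 4, xbar = 37/4 = 9.25, ybar = 34/4 = 8.5
sum((xi-xbar)(yi-ybar)) = 21.5
Cov = 21.5 / 4 = 5.375

5.3750


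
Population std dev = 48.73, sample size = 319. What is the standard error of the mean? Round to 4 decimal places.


SE = sigma / sqrt(n)
sqrt(319) ≈ 17.860571
SE = 48.73 / 17.860571 ≈ 2.728356

2.7284
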